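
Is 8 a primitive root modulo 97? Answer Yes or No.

φ(97) = 97 − 1 = 96 = 2^5 · 3.
An element g generates (Z/97Z)^× iff g^(96/q) ≢ 1 (mod 97) for each prime q ∈ {2, 3}.
8^48 ≡ 1 (mod 97)  [q = 2: ≡ 1 ✗]
8^32 ≡ 1 (mod 97)  [q = 3: ≡ 1 ✗]
Since 8^48 ≡ 1, the order of 8 divides 48 < 96, so 8 is not a primitive root.

No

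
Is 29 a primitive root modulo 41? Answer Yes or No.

φ(41) = 41 − 1 = 40 = 2^3 · 5.
29 is a primitive root mod 41 iff 29^(φ(41)/q) ≢ 1 for every prime q | φ(41), i.e. q ∈ {2, 5}.
29^20 ≡ 40 (mod 41)  [q = 2: ≢ 1 ✓]
29^8 ≡ 18 (mod 41)  [q = 5: ≢ 1 ✓]
All checks pass, so 29 has order 40 and is a primitive root modulo 41.

Yes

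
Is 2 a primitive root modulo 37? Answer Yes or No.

Yes

φ(37) = 37 − 1 = 36 = 2^2 · 3^2.
2 is a primitive root mod 37 iff 2^(φ(37)/q) ≢ 1 for every prime q | φ(37), i.e. q ∈ {2, 3}.
2^18 ≡ 36 (mod 37)  [q = 2: ≢ 1 ✓]
2^12 ≡ 26 (mod 37)  [q = 3: ≢ 1 ✓]
Every test exponent gives a nontrivial residue, hence 2 generates the full group.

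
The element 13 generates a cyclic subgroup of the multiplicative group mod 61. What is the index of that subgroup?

By Lagrange's theorem, ord_61(13) divides φ(61) = 61 − 1 = 60 = 2^2 · 3 · 5.
Divisors of 60: 1, 2, 3, 4, 5, 6, 10, 12, 15, 20, 30, 60.
Evaluate successive powers at the divisors of 60:
13^1 ≡ 13 (mod 61)
13^2 ≡ 47 (mod 61)
13^3 ≡ 1 (mod 61) ✓
So ord_61(13) = 3, hence |⟨13⟩| = 3.
[(Z/61Z)^× : ⟨13⟩] = 60/3 = 20.

20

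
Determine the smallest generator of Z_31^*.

φ(31) = 31 − 1 = 30 = 2 · 3 · 5.
Test candidates g = 2, 3, … against the prime factors q ∈ {2, 3, 5} of φ(31): g is a generator iff g^(30/q) ≢ 1 for every such q.
g = 2: 2^15 ≡ 1 — hits 1, so not a primitive root.
g = 3: 3^15 ≡ 30; 3^10 ≡ 25; 3^6 ≡ 16 — none is 1, so 3 is a primitive root.
Hence the least primitive root of 31 is 3.

3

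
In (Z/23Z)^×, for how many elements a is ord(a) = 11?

10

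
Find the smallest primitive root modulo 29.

φ(29) = 29 − 1 = 28 = 2^2 · 7.
Test candidates g = 2, 3, … against the prime factors q ∈ {2, 7} of φ(29): g is a generator iff g^(28/q) ≢ 1 for every such q.
g = 2: 2^14 ≡ 28; 2^4 ≡ 16 — none is 1, so 2 is a primitive root.
So 2 is the smallest generator of (Z/29Z)^×.

2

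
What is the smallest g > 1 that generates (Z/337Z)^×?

10

φ(337) = 337 − 1 = 336 = 2^4 · 3 · 7.
Test candidates g = 2, 3, … against the prime factors q ∈ {2, 3, 7} of φ(337): g is a generator iff g^(336/q) ≢ 1 for every such q.
g = 2: 2^168 ≡ 1 — hits 1, so not a primitive root.
g = 3: 3^168 ≡ 1 — hits 1, so not a primitive root.
g = 4: 4^168 ≡ 1 — hits 1, so not a primitive root.
g = 5: 5^168 ≡ 336; 5^112 ≡ 1 — hits 1, so not a primitive root.
g = 6: 6^168 ≡ 1 — hits 1, so not a primitive root.
g = 7: 7^168 ≡ 1 — hits 1, so not a primitive root.
g = 8: 8^168 ≡ 1 — hits 1, so not a primitive root.
g = 9: 9^168 ≡ 1 — hits 1, so not a primitive root.
g = 10: 10^168 ≡ 336; 10^112 ≡ 128; 10^48 ≡ 175 — none is 1, so 10 is a primitive root.
The smallest primitive root modulo 337 is 10.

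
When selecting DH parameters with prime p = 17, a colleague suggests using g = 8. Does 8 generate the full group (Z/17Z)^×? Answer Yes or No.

φ(17) = 17 − 1 = 16 = 2^4.
8 is a primitive root mod 17 iff 8^(φ(17)/q) ≢ 1 for every prime q | φ(17), i.e. q ∈ {2}.
8^8 ≡ 1 (mod 17)  [q = 2: ≡ 1 ✗]
Since 8^8 ≡ 1, the order of 8 divides 8 < 16, so 8 is not a primitive root.

No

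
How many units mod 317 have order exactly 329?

0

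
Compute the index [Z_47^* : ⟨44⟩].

By Lagrange's theorem, ord_47(44) divides φ(47) = 47 − 1 = 46 = 2 · 23.
Divisors of 46: 1, 2, 23, 46.
Test each divisor d:
44^1 ≡ 44
44^2 ≡ 9
44^23 ≡ 46
44^46 ≡ 1
So ord_47(44) = 46, hence |⟨44⟩| = 46.
[(Z/47Z)^× : ⟨44⟩] = 46/46 = 1.

1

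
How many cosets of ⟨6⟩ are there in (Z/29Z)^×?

2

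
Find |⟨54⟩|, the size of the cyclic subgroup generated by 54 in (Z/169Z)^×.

Since 54 ∈ (Z/169Z)^×, its order divides φ(169) = φ(13^2) = 13·(13−1) = 156 = 2^2 · 3 · 13.
Divisors of 156: 1, 2, 3, 4, 6, 12, 13, 26, 39, 52, 78, 156.
Check 54^d mod 169 for each divisor in increasing order:
54^1 ≡ 54 (mod 169)
54^2 ≡ 43 (mod 169)
54^3 ≡ 125 (mod 169)
54^4 ≡ 159 (mod 169)
54^6 ≡ 77 (mod 169)
54^12 ≡ 14 (mod 169)
54^13 ≡ 80 (mod 169)
54^26 ≡ 147 (mod 169)
54^39 ≡ 99 (mod 169)
54^52 ≡ 146 (mod 169)
54^78 ≡ 168 (mod 169)
54^156 ≡ 1 (mod 169) ✓
The smallest such exponent is 156, so the order of 54 is 156.

156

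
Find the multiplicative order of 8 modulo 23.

The order of 8 must divide φ(23) = 23 − 1 = 22 = 2 · 11.
Divisors of 22: 1, 2, 11, 22.
Check 8^d mod 23 for each divisor in increasing order:
8^1 ≡ 8
8^2 ≡ 18
8^11 ≡ 1
So ord_23(8) = 11.

11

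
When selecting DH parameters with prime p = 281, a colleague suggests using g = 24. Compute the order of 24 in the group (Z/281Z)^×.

Since 24 ∈ (Z/281Z)^×, its order divides φ(281) = 281 − 1 = 280 = 2^3 · 5 · 7.
Divisors of 280: 1, 2, 4, 5, 7, 8, 10, 14, 20, 28, 35, 40, 56, 70, 140, 280.
Check 24^d mod 281 for each divisor in increasing order:
24^1 ≡ 24 (mod 281)
24^2 ≡ 14 (mod 281)
24^4 ≡ 196 (mod 281)
24^5 ≡ 208 (mod 281)
24^7 ≡ 102 (mod 281)
24^8 ≡ 200 (mod 281)
24^10 ≡ 271 (mod 281)
24^14 ≡ 7 (mod 281)
24^20 ≡ 100 (mod 281)
24^28 ≡ 49 (mod 281)
24^35 ≡ 221 (mod 281)
24^40 ≡ 165 (mod 281)
24^56 ≡ 153 (mod 281)
24^70 ≡ 228 (mod 281)
24^140 ≡ 280 (mod 281)
24^280 ≡ 1 (mod 281) ✓
So ord_281(24) = 280.

280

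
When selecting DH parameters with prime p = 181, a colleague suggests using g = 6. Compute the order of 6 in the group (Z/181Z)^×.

ord(6) | φ(181) = 181 − 1 = 180 = 2^2 · 3^2 · 5.
Divisors of 180: 1, 2, 3, 4, 5, 6, 9, 10, 12, 15, 18, 20, 30, 36, 45, 60, 90, 180.
Evaluate successive powers at the divisors of 180:
6^1 ≡ 6 (mod 181)
6^2 ≡ 36 (mod 181)
6^3 ≡ 35 (mod 181)
6^4 ≡ 29 (mod 181)
6^5 ≡ 174 (mod 181)
6^6 ≡ 139 (mod 181)
6^9 ≡ 159 (mod 181)
6^10 ≡ 49 (mod 181)
6^12 ≡ 135 (mod 181)
6^15 ≡ 19 (mod 181)
6^18 ≡ 122 (mod 181)
6^20 ≡ 48 (mod 181)
6^30 ≡ 180 (mod 181)
6^36 ≡ 42 (mod 181)
6^45 ≡ 162 (mod 181)
6^60 ≡ 1 (mod 181) ✓
Hence ord(6) = 60.

60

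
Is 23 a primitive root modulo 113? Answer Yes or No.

Yes

φ(113) = 113 − 1 = 112 = 2^4 · 7.
Test 23^(112/q) mod 113 for each prime factor q of 112:
23^56 ≡ 112 (mod 113)  [q = 2: ≢ 1 ✓]
23^16 ≡ 30 (mod 113)  [q = 7: ≢ 1 ✓]
All checks pass, so 23 has order 112 and is a primitive root modulo 113.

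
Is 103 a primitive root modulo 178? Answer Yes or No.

Yes

φ(178) = φ(2)·φ(89) = 1·88 = 88 = 2^3 · 11.
An element g generates (Z/178Z)^× iff g^(88/q) ≢ 1 (mod 178) for each prime q ∈ {2, 11}.
103^44 ≡ 177 (mod 178)  [q = 2: ≢ 1 ✓]
103^8 ≡ 45 (mod 178)  [q = 11: ≢ 1 ✓]
None equal 1, so ord_178(103) = 88: 103 is a primitive root.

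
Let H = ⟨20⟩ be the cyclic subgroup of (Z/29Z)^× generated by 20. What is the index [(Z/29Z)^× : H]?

Since 20 ∈ (Z/29Z)^×, its order divides φ(29) = 29 − 1 = 28 = 2^2 · 7.
Divisors of 28: 1, 2, 4, 7, 14, 28.
Evaluate successive powers at the divisors of 28:
20^1 ≡ 20 (mod 29)
20^2 ≡ 23 (mod 29)
20^4 ≡ 7 (mod 29)
20^7 ≡ 1 (mod 29) ✓
The order of 20 is 7, so the subgroup it generates has 7 elements.
[(Z/29Z)^× : ⟨20⟩] = 28/7 = 4.

4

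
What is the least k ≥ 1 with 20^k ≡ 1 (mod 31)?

15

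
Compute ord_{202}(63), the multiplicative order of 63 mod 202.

By Lagrange's theorem, ord_202(63) divides φ(202) = φ(2)·φ(101) = 1·100 = 100 = 2^2 · 5^2.
Divisors of 100: 1, 2, 4, 5, 10, 20, 25, 50, 100.
Test each divisor d:
63^1 ≡ 63 (mod 202)
63^2 ≡ 131 (mod 202)
63^4 ≡ 193 (mod 202)
63^5 ≡ 39 (mod 202)
63^10 ≡ 107 (mod 202)
63^20 ≡ 137 (mod 202)
63^25 ≡ 91 (mod 202)
63^50 ≡ 201 (mod 202)
63^100 ≡ 1 (mod 202) ✓
Hence ord(63) = 100.

100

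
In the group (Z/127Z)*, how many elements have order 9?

6

φ(127) = 127 − 1 = 126 = 2 · 3^2 · 7.
In a cyclic group of order 126, there are φ(d) elements of order d for each divisor d of 126, and zero for non-divisors.
9 = 3^2 divides 126, and φ(9) = 6.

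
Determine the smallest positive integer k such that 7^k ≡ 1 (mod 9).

ord(7) | φ(9) = φ(3^2) = 3·(3−1) = 6 = 2 · 3.
Divisors of 6: 1, 2, 3, 6.
Test each divisor d:
7^1 ≡ 7 (mod 9)
7^2 ≡ 4 (mod 9)
7^3 ≡ 1 (mod 9) ✓
So ord_9(7) = 3.

3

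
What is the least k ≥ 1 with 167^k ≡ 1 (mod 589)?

Since 167 ∈ (Z/589Z)^×, its order divides φ(589) = φ(19·31) = (19−1)·(31−1) = 18·30 = 540 = 2^2 · 3^3 · 5.
Divisors of 540: 1, 2, 3, 4, 5, 6, 9, 10, 12, 15, 18, 20, 27, 30, 36, 45, 54, 60, 90, 108, 135, 180, 270, 540.
Compute 167^d (mod 589) for the divisors d until we hit 1:
167^1 ≡ 167
167^2 ≡ 206
167^3 ≡ 240
167^4 ≡ 28
167^5 ≡ 553
167^6 ≡ 467
167^9 ≡ 170
167^10 ≡ 118
167^12 ≡ 159
167^15 ≡ 464
167^18 ≡ 39
167^20 ≡ 377
167^27 ≡ 151
167^30 ≡ 311
167^36 ≡ 343
167^45 ≡ 588
167^54 ≡ 419
167^60 ≡ 125
167^90 ≡ 1
So ord_589(167) = 90.

90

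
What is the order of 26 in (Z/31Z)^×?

6

The order of 26 must divide φ(31) = 31 − 1 = 30 = 2 · 3 · 5.
Divisors of 30: 1, 2, 3, 5, 6, 10, 15, 30.
Check 26^d mod 31 for each divisor in increasing order:
26^1 ≡ 26
26^2 ≡ 25
26^3 ≡ 30
26^5 ≡ 6
26^6 ≡ 1
Therefore the multiplicative order of 26 modulo 31 is 6.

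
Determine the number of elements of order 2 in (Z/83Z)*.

1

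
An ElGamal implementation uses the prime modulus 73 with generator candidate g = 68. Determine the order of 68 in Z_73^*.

72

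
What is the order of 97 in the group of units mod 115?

44

The order of 97 must divide φ(115) = φ(5·23) = (5−1)·(23−1) = 4·22 = 88 = 2^3 · 11.
Divisors of 88: 1, 2, 4, 8, 11, 22, 44, 88.
Check 97^d mod 115 for each divisor in increasing order:
97^1 ≡ 97 (mod 115)
97^2 ≡ 94 (mod 115)
97^4 ≡ 96 (mod 115)
97^8 ≡ 16 (mod 115)
97^11 ≡ 68 (mod 115)
97^22 ≡ 24 (mod 115)
97^44 ≡ 1 (mod 115) ✓
So ord_115(97) = 44.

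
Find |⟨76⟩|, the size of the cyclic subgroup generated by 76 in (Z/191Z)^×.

Since 76 ∈ (Z/191Z)^×, its order divides φ(191) = 191 − 1 = 190 = 2 · 5 · 19.
Divisors of 190: 1, 2, 5, 10, 19, 38, 95, 190.
Test each divisor d:
76^1 ≡ 76
76^2 ≡ 46
76^5 ≡ 185
76^10 ≡ 36
76^19 ≡ 7
76^38 ≡ 49
76^95 ≡ 190
76^190 ≡ 1
So ord_191(76) = 190.

190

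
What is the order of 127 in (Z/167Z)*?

The order of 127 must divide φ(167) = 167 − 1 = 166 = 2 · 83.
Divisors of 166: 1, 2, 83, 166.
Compute 127^d (mod 167) for the divisors d until we hit 1:
127^1 ≡ 127 (mod 167)
127^2 ≡ 97 (mod 167)
127^83 ≡ 1 (mod 167) ✓
The smallest such exponent is 83, so the order of 127 is 83.

83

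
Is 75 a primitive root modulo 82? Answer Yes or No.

φ(82) = φ(2)·φ(41) = 1·40 = 40 = 2^3 · 5.
75 is a primitive root mod 82 iff 75^(φ(82)/q) ≢ 1 for every prime q | φ(82), i.e. q ∈ {2, 5}.
75^20 ≡ 81 (mod 82)  [q = 2: ≢ 1 ✓]
75^8 ≡ 37 (mod 82)  [q = 5: ≢ 1 ✓]
None equal 1, so ord_82(75) = 40: 75 is a primitive root.

Yes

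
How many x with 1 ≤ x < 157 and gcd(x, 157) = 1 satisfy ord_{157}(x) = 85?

φ(157) = 157 − 1 = 156 = 2^2 · 3 · 13.
(Z/157Z)^× is cyclic (|G| = 156); a cyclic group of order m has exactly φ(d) elements of each order d | m, and none otherwise.
85 does not divide 156, so no element of (Z/157Z)^× has order 85.

0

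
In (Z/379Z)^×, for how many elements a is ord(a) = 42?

12

φ(379) = 379 − 1 = 378 = 2 · 3^3 · 7.
Since (Z/379Z)^× is cyclic of order 378, the number of elements of order d is φ(d) when d | 378 and 0 otherwise.
42 = 2 · 3 · 7 divides 378, and φ(42) = 12.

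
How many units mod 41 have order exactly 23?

φ(41) = 41 − 1 = 40 = 2^3 · 5.
(Z/41Z)^× is cyclic (|G| = 40); a cyclic group of order m has exactly φ(d) elements of each order d | m, and none otherwise.
23 does not divide 40, so no element of (Z/41Z)^× has order 23.

0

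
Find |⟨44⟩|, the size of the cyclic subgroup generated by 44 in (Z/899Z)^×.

The order of 44 must divide φ(899) = φ(29·31) = (29−1)·(31−1) = 28·30 = 840 = 2^3 · 3 · 5 · 7.
Divisors of 840: 1, 2, 3, 4, 5, 6, 7, 8, 10, 12, 14, 15, 20, 21, 24, 28, 30, 35, 40, 42, 56, 60, 70, 84, 105, 120, 140, 168, 210, 280, 420, 840.
Check 44^d mod 899 for each divisor in increasing order:
44^1 ≡ 44 (mod 899)
44^2 ≡ 138 (mod 899)
44^3 ≡ 678 (mod 899)
44^4 ≡ 165 (mod 899)
44^5 ≡ 68 (mod 899)
44^6 ≡ 295 (mod 899)
44^7 ≡ 394 (mod 899)
44^8 ≡ 255 (mod 899)
44^10 ≡ 129 (mod 899)
44^12 ≡ 721 (mod 899)
44^14 ≡ 608 (mod 899)
44^15 ≡ 681 (mod 899)
44^20 ≡ 459 (mod 899)
44^21 ≡ 418 (mod 899)
44^24 ≡ 219 (mod 899)
44^28 ≡ 175 (mod 899)
44^30 ≡ 776 (mod 899)
44^35 ≡ 626 (mod 899)
44^40 ≡ 315 (mod 899)
44^42 ≡ 318 (mod 899)
44^56 ≡ 59 (mod 899)
44^60 ≡ 745 (mod 899)
44^70 ≡ 811 (mod 899)
44^84 ≡ 436 (mod 899)
44^105 ≡ 650 (mod 899)
44^120 ≡ 342 (mod 899)
44^140 ≡ 552 (mod 899)
44^168 ≡ 407 (mod 899)
44^210 ≡ 869 (mod 899)
44^280 ≡ 842 (mod 899)
44^420 ≡ 1 (mod 899) ✓
Hence ord(44) = 420.

420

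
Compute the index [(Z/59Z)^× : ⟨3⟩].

2

The order of 3 must divide φ(59) = 59 − 1 = 58 = 2 · 29.
Divisors of 58: 1, 2, 29, 58.
Evaluate successive powers at the divisors of 58:
3^1 ≡ 3
3^2 ≡ 9
3^29 ≡ 1
The order of 3 is 29, so the subgroup it generates has 29 elements.
[(Z/59Z)^× : ⟨3⟩] = 58/29 = 2.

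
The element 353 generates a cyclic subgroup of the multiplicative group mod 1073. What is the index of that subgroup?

4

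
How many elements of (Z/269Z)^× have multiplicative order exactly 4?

φ(269) = 269 − 1 = 268 = 2^2 · 67.
In a cyclic group of order 268, there are φ(d) elements of order d for each divisor d of 268, and zero for non-divisors.
4 = 2^2 divides 268, and φ(4) = 2.

2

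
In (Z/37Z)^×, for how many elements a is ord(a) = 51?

φ(37) = 37 − 1 = 36 = 2^2 · 3^2.
Since (Z/37Z)^× is cyclic of order 36, the number of elements of order d is φ(d) when d | 36 and 0 otherwise.
Here 36 is not a multiple of 51, so there are no elements of order 51.

0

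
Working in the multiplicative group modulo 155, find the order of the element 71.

15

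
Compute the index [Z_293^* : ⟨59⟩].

By Lagrange's theorem, ord_293(59) divides φ(293) = 293 − 1 = 292 = 2^2 · 73.
Divisors of 292: 1, 2, 4, 73, 146, 292.
Test each divisor d:
59^1 ≡ 59 (mod 293)
59^2 ≡ 258 (mod 293)
59^4 ≡ 53 (mod 293)
59^73 ≡ 1 (mod 293) ✓
The order of 59 is 73, so the subgroup it generates has 73 elements.
Index = |(Z/293Z)^×| / |⟨59⟩| = 292 / 73 = 4.

4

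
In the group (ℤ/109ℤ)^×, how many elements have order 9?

6

φ(109) = 109 − 1 = 108 = 2^2 · 3^3.
(Z/109Z)^× is cyclic (|G| = 108); a cyclic group of order m has exactly φ(d) elements of each order d | m, and none otherwise.
9 = 3^2 divides 108, and φ(9) = 6.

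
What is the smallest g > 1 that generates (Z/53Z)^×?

φ(53) = 53 − 1 = 52 = 2^2 · 13.
g is a primitive root iff g^(52/q) ≢ 1 (mod 53) for each prime q ∈ {2, 13}.
g = 2: 2^26 ≡ 52; 2^4 ≡ 16 — none is 1, so 2 is a primitive root.
Hence the least primitive root of 53 is 2.

2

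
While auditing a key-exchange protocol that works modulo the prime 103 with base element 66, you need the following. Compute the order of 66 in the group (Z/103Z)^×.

ord(66) | φ(103) = 103 − 1 = 102 = 2 · 3 · 17.
Divisors of 102: 1, 2, 3, 6, 17, 34, 51, 102.
Compute 66^d (mod 103) for the divisors d until we hit 1:
66^1 ≡ 66 (mod 103)
66^2 ≡ 30 (mod 103)
66^3 ≡ 23 (mod 103)
66^6 ≡ 14 (mod 103)
66^17 ≡ 1 (mod 103) ✓
Therefore the multiplicative order of 66 modulo 103 is 17.

17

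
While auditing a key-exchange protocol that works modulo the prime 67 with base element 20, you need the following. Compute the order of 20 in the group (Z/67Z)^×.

66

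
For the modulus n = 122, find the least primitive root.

7

φ(122) = φ(2)·φ(61) = 1·60 = 60 = 2^2 · 3 · 5.
g is a primitive root iff g^(60/q) ≢ 1 (mod 122) for each prime q ∈ {2, 3, 5}.
g = 2: gcd(2, 122) = 2 > 1, not a unit — skip.
g = 3: 3^30 ≡ 1 — hits 1, so not a primitive root.
g = 4: gcd(4, 122) = 2 > 1, not a unit — skip.
g = 5: 5^30 ≡ 1 — hits 1, so not a primitive root.
g = 6: gcd(6, 122) = 2 > 1, not a unit — skip.
g = 7: 7^30 ≡ 121; 7^20 ≡ 47; 7^12 ≡ 95 — none is 1, so 7 is a primitive root.
The smallest primitive root modulo 122 is 7.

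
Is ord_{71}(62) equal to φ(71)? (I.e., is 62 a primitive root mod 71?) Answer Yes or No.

φ(71) = 71 − 1 = 70 = 2 · 5 · 7.
62 is a primitive root mod 71 iff 62^(φ(71)/q) ≢ 1 for every prime q | φ(71), i.e. q ∈ {2, 5, 7}.
62^35 ≡ 70 (mod 71)  [q = 2: ≢ 1 ✓]
62^14 ≡ 5 (mod 71)  [q = 5: ≢ 1 ✓]
62^10 ≡ 32 (mod 71)  [q = 7: ≢ 1 ✓]
Every test exponent gives a nontrivial residue, hence 62 generates the full group.

Yes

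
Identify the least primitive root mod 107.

2

φ(107) = 107 − 1 = 106 = 2 · 53.
Test candidates g = 2, 3, … against the prime factors q ∈ {2, 53} of φ(107): g is a generator iff g^(106/q) ≢ 1 for every such q.
g = 2: 2^53 ≡ 106; 2^2 ≡ 4 — none is 1, so 2 is a primitive root.
Hence the least primitive root of 107 is 2.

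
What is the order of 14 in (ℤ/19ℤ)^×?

18

Since 14 ∈ (Z/19Z)^×, its order divides φ(19) = 19 − 1 = 18 = 2 · 3^2.
Divisors of 18: 1, 2, 3, 6, 9, 18.
Check 14^d mod 19 for each divisor in increasing order:
14^1 ≡ 14
14^2 ≡ 6
14^3 ≡ 8
14^6 ≡ 7
14^9 ≡ 18
14^18 ≡ 1
Hence ord(14) = 18.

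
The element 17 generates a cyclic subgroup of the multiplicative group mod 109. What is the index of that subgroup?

3

ord(17) | φ(109) = 109 − 1 = 108 = 2^2 · 3^3.
Divisors of 108: 1, 2, 3, 4, 6, 9, 12, 18, 27, 36, 54, 108.
Compute 17^d (mod 109) for the divisors d until we hit 1:
17^1 ≡ 17 (mod 109)
17^2 ≡ 71 (mod 109)
17^3 ≡ 8 (mod 109)
17^4 ≡ 27 (mod 109)
17^6 ≡ 64 (mod 109)
17^9 ≡ 76 (mod 109)
17^12 ≡ 63 (mod 109)
17^18 ≡ 108 (mod 109)
17^27 ≡ 33 (mod 109)
17^36 ≡ 1 (mod 109) ✓
Thus |⟨17⟩| = ord(17) = 36.
[(Z/109Z)^× : ⟨17⟩] = 108/36 = 3.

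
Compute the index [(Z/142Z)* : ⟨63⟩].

1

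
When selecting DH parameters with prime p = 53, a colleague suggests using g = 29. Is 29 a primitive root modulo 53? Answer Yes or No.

φ(53) = 53 − 1 = 52 = 2^2 · 13.
An element g generates (Z/53Z)^× iff g^(52/q) ≢ 1 (mod 53) for each prime q ∈ {2, 13}.
29^26 ≡ 1 (mod 53)  [q = 2: ≡ 1 ✗]
29^4 ≡ 49 (mod 53)  [q = 13: ≢ 1 ✓]
The check at q = 2 fails, so 29 generates a proper subgroup.

No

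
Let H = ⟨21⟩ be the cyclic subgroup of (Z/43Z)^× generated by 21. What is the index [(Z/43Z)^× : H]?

6

Since 21 ∈ (Z/43Z)^×, its order divides φ(43) = 43 − 1 = 42 = 2 · 3 · 7.
Divisors of 42: 1, 2, 3, 6, 7, 14, 21, 42.
Check 21^d mod 43 for each divisor in increasing order:
21^1 ≡ 21 (mod 43)
21^2 ≡ 11 (mod 43)
21^3 ≡ 16 (mod 43)
21^6 ≡ 41 (mod 43)
21^7 ≡ 1 (mod 43) ✓
The order of 21 is 7, so the subgroup it generates has 7 elements.
[(Z/43Z)^× : ⟨21⟩] = 42/7 = 6.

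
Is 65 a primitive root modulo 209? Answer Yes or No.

No

209 = 11 · 19 is a product of two distinct odd primes, so (Z/209Z)^× ≅ (Z/11Z)^× × (Z/19Z)^× is not cyclic.
No primitive root modulo 209 exists; in particular 65 is not one.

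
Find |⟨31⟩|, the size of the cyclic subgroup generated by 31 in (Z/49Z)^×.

6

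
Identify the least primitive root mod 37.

φ(37) = 37 − 1 = 36 = 2^2 · 3^2.
g is a primitive root iff g^(36/q) ≢ 1 (mod 37) for each prime q ∈ {2, 3}.
g = 2: 2^18 ≡ 36; 2^12 ≡ 26 — none is 1, so 2 is a primitive root.
So 2 is the smallest generator of (Z/37Z)^×.

2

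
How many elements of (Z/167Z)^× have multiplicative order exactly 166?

φ(167) = 167 − 1 = 166 = 2 · 83.
Since (Z/167Z)^× is cyclic of order 166, the number of elements of order d is φ(d) when d | 166 and 0 otherwise.
166 = 2 · 83 divides 166, and φ(166) = 82.

82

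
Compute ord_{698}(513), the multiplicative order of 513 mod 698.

The order of 513 must divide φ(698) = φ(2)·φ(349) = 1·348 = 348 = 2^2 · 3 · 29.
Divisors of 348: 1, 2, 3, 4, 6, 12, 29, 58, 87, 116, 174, 348.
Test each divisor d:
513^1 ≡ 513 (mod 698)
513^2 ≡ 23 (mod 698)
513^3 ≡ 631 (mod 698)
513^4 ≡ 529 (mod 698)
513^6 ≡ 301 (mod 698)
513^12 ≡ 559 (mod 698)
513^29 ≡ 227 (mod 698)
513^58 ≡ 575 (mod 698)
513^87 ≡ 697 (mod 698)
513^116 ≡ 471 (mod 698)
513^174 ≡ 1 (mod 698) ✓
Hence ord(513) = 174.

174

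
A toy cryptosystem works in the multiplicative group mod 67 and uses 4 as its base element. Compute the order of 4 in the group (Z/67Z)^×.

By Lagrange's theorem, ord_67(4) divides φ(67) = 67 − 1 = 66 = 2 · 3 · 11.
Divisors of 66: 1, 2, 3, 6, 11, 22, 33, 66.
Evaluate successive powers at the divisors of 66:
4^1 ≡ 4
4^2 ≡ 16
4^3 ≡ 64
4^6 ≡ 9
4^11 ≡ 37
4^22 ≡ 29
4^33 ≡ 1
The smallest such exponent is 33, so the order of 4 is 33.

33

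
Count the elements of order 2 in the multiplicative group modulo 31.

φ(31) = 31 − 1 = 30 = 2 · 3 · 5.
In a cyclic group of order 30, there are φ(d) elements of order d for each divisor d of 30, and zero for non-divisors.
2 | 30, and φ(2) = 2 − 1 = 1.

1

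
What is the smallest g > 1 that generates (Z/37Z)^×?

φ(37) = 37 − 1 = 36 = 2^2 · 3^2.
Test candidates g = 2, 3, … against the prime factors q ∈ {2, 3} of φ(37): g is a generator iff g^(36/q) ≢ 1 for every such q.
g = 2: 2^18 ≡ 36; 2^12 ≡ 26 — none is 1, so 2 is a primitive root.
Hence the least primitive root of 37 is 2.

2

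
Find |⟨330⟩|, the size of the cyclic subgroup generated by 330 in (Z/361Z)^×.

57

The order of 330 must divide φ(361) = φ(19^2) = 19·(19−1) = 342 = 2 · 3^2 · 19.
Divisors of 342: 1, 2, 3, 6, 9, 18, 19, 38, 57, 114, 171, 342.
Test each divisor d:
330^1 ≡ 330 (mod 361)
330^2 ≡ 239 (mod 361)
330^3 ≡ 172 (mod 361)
330^6 ≡ 343 (mod 361)
330^9 ≡ 153 (mod 361)
330^18 ≡ 305 (mod 361)
330^19 ≡ 292 (mod 361)
330^38 ≡ 68 (mod 361)
330^57 ≡ 1 (mod 361) ✓
The smallest such exponent is 57, so the order of 330 is 57.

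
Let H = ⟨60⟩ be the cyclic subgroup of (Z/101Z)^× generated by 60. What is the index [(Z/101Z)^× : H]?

The order of 60 must divide φ(101) = 101 − 1 = 100 = 2^2 · 5^2.
Divisors of 100: 1, 2, 4, 5, 10, 20, 25, 50, 100.
Compute 60^d (mod 101) for the divisors d until we hit 1:
60^1 ≡ 60 (mod 101)
60^2 ≡ 65 (mod 101)
60^4 ≡ 84 (mod 101)
60^5 ≡ 91 (mod 101)
60^10 ≡ 100 (mod 101)
60^20 ≡ 1 (mod 101) ✓
The order of 60 is 20, so the subgroup it generates has 20 elements.
[(Z/101Z)^× : ⟨60⟩] = 100/20 = 5.

5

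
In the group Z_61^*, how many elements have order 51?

0

φ(61) = 61 − 1 = 60 = 2^2 · 3 · 5.
In a cyclic group of order 60, there are φ(d) elements of order d for each divisor d of 60, and zero for non-divisors.
Since 51 ∤ 60, the count is 0.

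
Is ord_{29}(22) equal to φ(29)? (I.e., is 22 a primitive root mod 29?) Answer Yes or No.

φ(29) = 29 − 1 = 28 = 2^2 · 7.
22 is a primitive root mod 29 iff 22^(φ(29)/q) ≢ 1 for every prime q | φ(29), i.e. q ∈ {2, 7}.
22^14 ≡ 1 (mod 29)  [q = 2: ≡ 1 ✗]
22^4 ≡ 23 (mod 29)  [q = 7: ≢ 1 ✓]
Since 22^14 ≡ 1, the order of 22 divides 14 < 28, so 22 is not a primitive root.

No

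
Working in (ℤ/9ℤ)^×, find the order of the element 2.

6

By Lagrange's theorem, ord_9(2) divides φ(9) = φ(3^2) = 3·(3−1) = 6 = 2 · 3.
Divisors of 6: 1, 2, 3, 6.
Compute 2^d (mod 9) for the divisors d until we hit 1:
2^1 ≡ 2 (mod 9)
2^2 ≡ 4 (mod 9)
2^3 ≡ 8 (mod 9)
2^6 ≡ 1 (mod 9) ✓
The smallest such exponent is 6, so the order of 2 is 6.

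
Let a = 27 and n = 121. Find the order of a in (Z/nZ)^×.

5

By Lagrange's theorem, ord_121(27) divides φ(121) = φ(11^2) = 11·(11−1) = 110 = 2 · 5 · 11.
Divisors of 110: 1, 2, 5, 10, 11, 22, 55, 110.
Evaluate successive powers at the divisors of 110:
27^1 ≡ 27 (mod 121)
27^2 ≡ 3 (mod 121)
27^5 ≡ 1 (mod 121) ✓
So ord_121(27) = 5.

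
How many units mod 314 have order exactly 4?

2

φ(314) = φ(2)·φ(157) = 1·156 = 156 = 2^2 · 3 · 13.
(Z/314Z)^× is cyclic (|G| = 156); a cyclic group of order m has exactly φ(d) elements of each order d | m, and none otherwise.
4 = 2^2 divides 156, and φ(4) = 2.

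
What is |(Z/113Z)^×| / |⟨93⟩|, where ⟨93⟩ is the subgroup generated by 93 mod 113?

1

By Lagrange's theorem, ord_113(93) divides φ(113) = 113 − 1 = 112 = 2^4 · 7.
Divisors of 112: 1, 2, 4, 7, 8, 14, 16, 28, 56, 112.
Test each divisor d:
93^1 ≡ 93 (mod 113)
93^2 ≡ 61 (mod 113)
93^4 ≡ 105 (mod 113)
93^7 ≡ 42 (mod 113)
93^8 ≡ 64 (mod 113)
93^14 ≡ 69 (mod 113)
93^16 ≡ 28 (mod 113)
93^28 ≡ 15 (mod 113)
93^56 ≡ 112 (mod 113)
93^112 ≡ 1 (mod 113) ✓
Thus |⟨93⟩| = ord(93) = 112.
Index = |(Z/113Z)^×| / |⟨93⟩| = 112 / 112 = 1.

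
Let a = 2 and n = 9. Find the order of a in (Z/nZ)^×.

6

Since 2 ∈ (Z/9Z)^×, its order divides φ(9) = φ(3^2) = 3·(3−1) = 6 = 2 · 3.
Divisors of 6: 1, 2, 3, 6.
Test each divisor d:
2^1 ≡ 2 (mod 9)
2^2 ≡ 4 (mod 9)
2^3 ≡ 8 (mod 9)
2^6 ≡ 1 (mod 9) ✓
Therefore the multiplicative order of 2 modulo 9 is 6.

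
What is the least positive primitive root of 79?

3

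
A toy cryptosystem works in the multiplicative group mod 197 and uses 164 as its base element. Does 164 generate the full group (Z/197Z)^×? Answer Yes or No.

φ(197) = 197 − 1 = 196 = 2^2 · 7^2.
An element g generates (Z/197Z)^× iff g^(196/q) ≢ 1 (mod 197) for each prime q ∈ {2, 7}.
164^98 ≡ 1 (mod 197)  [q = 2: ≡ 1 ✗]
164^28 ≡ 1 (mod 197)  [q = 7: ≡ 1 ✗]
The check at q = 2 fails, so 164 generates a proper subgroup.

No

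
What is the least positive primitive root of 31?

3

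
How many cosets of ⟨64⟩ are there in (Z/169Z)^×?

6

The order of 64 must divide φ(169) = φ(13^2) = 13·(13−1) = 156 = 2^2 · 3 · 13.
Divisors of 156: 1, 2, 3, 4, 6, 12, 13, 26, 39, 52, 78, 156.
Compute 64^d (mod 169) for the divisors d until we hit 1:
64^1 ≡ 64 (mod 169)
64^2 ≡ 40 (mod 169)
64^3 ≡ 25 (mod 169)
64^4 ≡ 79 (mod 169)
64^6 ≡ 118 (mod 169)
64^12 ≡ 66 (mod 169)
64^13 ≡ 168 (mod 169)
64^26 ≡ 1 (mod 169) ✓
The order of 64 is 26, so the subgroup it generates has 26 elements.
Index = |(Z/169Z)^×| / |⟨64⟩| = 156 / 26 = 6.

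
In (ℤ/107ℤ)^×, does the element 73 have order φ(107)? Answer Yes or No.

φ(107) = 107 − 1 = 106 = 2 · 53.
It suffices to check that the order of 73 is not a proper divisor of 106: compute 73^(106/q) for q ∈ {2, 53}.
73^53 ≡ 106 (mod 107)  [q = 2: ≢ 1 ✓]
73^2 ≡ 86 (mod 107)  [q = 53: ≢ 1 ✓]
All checks pass, so 73 has order 106 and is a primitive root modulo 107.

Yes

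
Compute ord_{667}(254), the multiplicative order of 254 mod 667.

By Lagrange's theorem, ord_667(254) divides φ(667) = φ(23·29) = (23−1)·(29−1) = 22·28 = 616 = 2^3 · 7 · 11.
Divisors of 616: 1, 2, 4, 7, 8, 11, 14, 22, 28, 44, 56, 77, 88, 154, 308, 616.
Evaluate successive powers at the divisors of 616:
254^1 ≡ 254 (mod 667)
254^2 ≡ 484 (mod 667)
254^4 ≡ 139 (mod 667)
254^7 ≡ 231 (mod 667)
254^8 ≡ 645 (mod 667)
254^11 ≡ 93 (mod 667)
254^14 ≡ 1 (mod 667) ✓
Therefore the multiplicative order of 254 modulo 667 is 14.

14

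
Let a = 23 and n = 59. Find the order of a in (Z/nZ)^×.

ord(23) | φ(59) = 59 − 1 = 58 = 2 · 29.
Divisors of 58: 1, 2, 29, 58.
Check 23^d mod 59 for each divisor in increasing order:
23^1 ≡ 23 (mod 59)
23^2 ≡ 57 (mod 59)
23^29 ≡ 58 (mod 59)
23^58 ≡ 1 (mod 59) ✓
The smallest such exponent is 58, so the order of 23 is 58.

58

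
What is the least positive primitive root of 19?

2

φ(19) = 19 − 1 = 18 = 2 · 3^2.
Test candidates g = 2, 3, … against the prime factors q ∈ {2, 3} of φ(19): g is a generator iff g^(18/q) ≢ 1 for every such q.
g = 2: 2^9 ≡ 18; 2^6 ≡ 7 — none is 1, so 2 is a primitive root.
The smallest primitive root modulo 19 is 2.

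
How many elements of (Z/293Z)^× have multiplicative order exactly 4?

2

φ(293) = 293 − 1 = 292 = 2^2 · 73.
Since (Z/293Z)^× is cyclic of order 292, the number of elements of order d is φ(d) when d | 292 and 0 otherwise.
4 = 2^2 divides 292, and φ(4) = 2.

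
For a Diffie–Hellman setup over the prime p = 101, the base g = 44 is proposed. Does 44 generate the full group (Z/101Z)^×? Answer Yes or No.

No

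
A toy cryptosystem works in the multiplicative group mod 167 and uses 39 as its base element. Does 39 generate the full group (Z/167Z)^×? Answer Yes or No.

φ(167) = 167 − 1 = 166 = 2 · 83.
Test 39^(166/q) mod 167 for each prime factor q of 166:
39^83 ≡ 166 (mod 167)  [q = 2: ≢ 1 ✓]
39^2 ≡ 18 (mod 167)  [q = 83: ≢ 1 ✓]
All checks pass, so 39 has order 166 and is a primitive root modulo 167.

Yes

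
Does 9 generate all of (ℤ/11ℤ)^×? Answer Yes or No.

No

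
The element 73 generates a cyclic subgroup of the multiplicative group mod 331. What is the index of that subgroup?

3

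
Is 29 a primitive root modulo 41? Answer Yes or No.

Yes

φ(41) = 41 − 1 = 40 = 2^3 · 5.
29 is a primitive root mod 41 iff 29^(φ(41)/q) ≢ 1 for every prime q | φ(41), i.e. q ∈ {2, 5}.
29^20 ≡ 40 (mod 41)  [q = 2: ≢ 1 ✓]
29^8 ≡ 18 (mod 41)  [q = 5: ≢ 1 ✓]
All checks pass, so 29 has order 40 and is a primitive root modulo 41.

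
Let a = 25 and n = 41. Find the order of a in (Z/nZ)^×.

Since 25 ∈ (Z/41Z)^×, its order divides φ(41) = 41 − 1 = 40 = 2^3 · 5.
Divisors of 40: 1, 2, 4, 5, 8, 10, 20, 40.
Evaluate successive powers at the divisors of 40:
25^1 ≡ 25 (mod 41)
25^2 ≡ 10 (mod 41)
25^4 ≡ 18 (mod 41)
25^5 ≡ 40 (mod 41)
25^8 ≡ 37 (mod 41)
25^10 ≡ 1 (mod 41) ✓
Therefore the multiplicative order of 25 modulo 41 is 10.

10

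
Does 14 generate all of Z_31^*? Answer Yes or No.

φ(31) = 31 − 1 = 30 = 2 · 3 · 5.
Test 14^(30/q) mod 31 for each prime factor q of 30:
14^15 ≡ 1 (mod 31)  [q = 2: ≡ 1 ✗]
14^10 ≡ 25 (mod 31)  [q = 3: ≢ 1 ✓]
14^6 ≡ 8 (mod 31)  [q = 5: ≢ 1 ✓]
Since 14^15 ≡ 1, the order of 14 divides 15 < 30, so 14 is not a primitive root.

No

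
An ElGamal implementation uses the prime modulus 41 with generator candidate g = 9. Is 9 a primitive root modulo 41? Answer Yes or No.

φ(41) = 41 − 1 = 40 = 2^3 · 5.
Test 9^(40/q) mod 41 for each prime factor q of 40:
9^20 ≡ 1 (mod 41)  [q = 2: ≡ 1 ✗]
9^8 ≡ 1 (mod 41)  [q = 5: ≡ 1 ✗]
The check at q = 2 fails, so 9 generates a proper subgroup.

No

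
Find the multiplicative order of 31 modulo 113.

56

The order of 31 must divide φ(113) = 113 − 1 = 112 = 2^4 · 7.
Divisors of 112: 1, 2, 4, 7, 8, 14, 16, 28, 56, 112.
Check 31^d mod 113 for each divisor in increasing order:
31^1 ≡ 31 (mod 113)
31^2 ≡ 57 (mod 113)
31^4 ≡ 85 (mod 113)
31^7 ≡ 18 (mod 113)
31^8 ≡ 106 (mod 113)
31^14 ≡ 98 (mod 113)
31^16 ≡ 49 (mod 113)
31^28 ≡ 112 (mod 113)
31^56 ≡ 1 (mod 113) ✓
Hence ord(31) = 56.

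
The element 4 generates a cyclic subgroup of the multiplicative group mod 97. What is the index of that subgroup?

4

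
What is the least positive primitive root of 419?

φ(419) = 419 − 1 = 418 = 2 · 11 · 19.
g is a primitive root iff g^(418/q) ≢ 1 (mod 419) for each prime q ∈ {2, 11, 19}.
g = 2: 2^209 ≡ 418; 2^38 ≡ 334; 2^22 ≡ 114 — none is 1, so 2 is a primitive root.
The smallest primitive root modulo 419 is 2.

2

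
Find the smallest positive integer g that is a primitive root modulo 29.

2

φ(29) = 29 − 1 = 28 = 2^2 · 7.
g is a primitive root iff g^(28/q) ≢ 1 (mod 29) for each prime q ∈ {2, 7}.
g = 2: 2^14 ≡ 28; 2^4 ≡ 16 — none is 1, so 2 is a primitive root.
So 2 is the smallest generator of (Z/29Z)^×.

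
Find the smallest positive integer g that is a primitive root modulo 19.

2

φ(19) = 19 − 1 = 18 = 2 · 3^2.
g is a primitive root iff g^(18/q) ≢ 1 (mod 19) for each prime q ∈ {2, 3}.
g = 2: 2^9 ≡ 18; 2^6 ≡ 7 — none is 1, so 2 is a primitive root.
Hence the least primitive root of 19 is 2.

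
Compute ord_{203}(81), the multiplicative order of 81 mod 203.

21

The order of 81 must divide φ(203) = φ(7·29) = (7−1)·(29−1) = 6·28 = 168 = 2^3 · 3 · 7.
Divisors of 168: 1, 2, 3, 4, 6, 7, 8, 12, 14, 21, 24, 28, 42, 56, 84, 168.
Check 81^d mod 203 for each divisor in increasing order:
81^1 ≡ 81 (mod 203)
81^2 ≡ 65 (mod 203)
81^3 ≡ 190 (mod 203)
81^4 ≡ 165 (mod 203)
81^6 ≡ 169 (mod 203)
81^7 ≡ 88 (mod 203)
81^8 ≡ 23 (mod 203)
81^12 ≡ 141 (mod 203)
81^14 ≡ 30 (mod 203)
81^21 ≡ 1 (mod 203) ✓
Hence ord(81) = 21.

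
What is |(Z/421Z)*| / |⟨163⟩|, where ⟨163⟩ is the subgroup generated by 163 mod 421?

4

ord(163) | φ(421) = 421 − 1 = 420 = 2^2 · 3 · 5 · 7.
Divisors of 420: 1, 2, 3, 4, 5, 6, 7, 10, 12, 14, 15, 20, 21, 28, 30, 35, 42, 60, 70, 84, 105, 140, 210, 420.
Check 163^d mod 421 for each divisor in increasing order:
163^1 ≡ 163 (mod 421)
163^2 ≡ 46 (mod 421)
163^3 ≡ 341 (mod 421)
163^4 ≡ 11 (mod 421)
163^5 ≡ 109 (mod 421)
163^6 ≡ 85 (mod 421)
163^7 ≡ 383 (mod 421)
163^10 ≡ 93 (mod 421)
163^12 ≡ 68 (mod 421)
163^14 ≡ 181 (mod 421)
163^15 ≡ 33 (mod 421)
163^20 ≡ 229 (mod 421)
163^21 ≡ 279 (mod 421)
163^28 ≡ 344 (mod 421)
163^30 ≡ 247 (mod 421)
163^35 ≡ 400 (mod 421)
163^42 ≡ 377 (mod 421)
163^60 ≡ 385 (mod 421)
163^70 ≡ 20 (mod 421)
163^84 ≡ 252 (mod 421)
163^105 ≡ 1 (mod 421) ✓
Thus |⟨163⟩| = ord(163) = 105.
Index = |(Z/421Z)^×| / |⟨163⟩| = 420 / 105 = 4.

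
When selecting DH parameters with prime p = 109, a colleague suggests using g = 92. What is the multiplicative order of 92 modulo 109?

By Lagrange's theorem, ord_109(92) divides φ(109) = 109 − 1 = 108 = 2^2 · 3^3.
Divisors of 108: 1, 2, 3, 4, 6, 9, 12, 18, 27, 36, 54, 108.
Evaluate successive powers at the divisors of 108:
92^1 ≡ 92 (mod 109)
92^2 ≡ 71 (mod 109)
92^3 ≡ 101 (mod 109)
92^4 ≡ 27 (mod 109)
92^6 ≡ 64 (mod 109)
92^9 ≡ 33 (mod 109)
92^12 ≡ 63 (mod 109)
92^18 ≡ 108 (mod 109)
92^27 ≡ 76 (mod 109)
92^36 ≡ 1 (mod 109) ✓
The smallest such exponent is 36, so the order of 92 is 36.

36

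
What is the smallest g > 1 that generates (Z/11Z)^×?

2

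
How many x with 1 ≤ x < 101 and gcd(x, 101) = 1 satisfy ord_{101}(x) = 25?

20

φ(101) = 101 − 1 = 100 = 2^2 · 5^2.
Since (Z/101Z)^× is cyclic of order 100, the number of elements of order d is φ(d) when d | 100 and 0 otherwise.
25 = 5^2 divides 100, and φ(25) = 20.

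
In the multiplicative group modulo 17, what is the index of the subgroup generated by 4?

4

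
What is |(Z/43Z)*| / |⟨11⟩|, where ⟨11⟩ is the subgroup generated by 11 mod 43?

6

Since 11 ∈ (Z/43Z)^×, its order divides φ(43) = 43 − 1 = 42 = 2 · 3 · 7.
Divisors of 42: 1, 2, 3, 6, 7, 14, 21, 42.
Check 11^d mod 43 for each divisor in increasing order:
11^1 ≡ 11 (mod 43)
11^2 ≡ 35 (mod 43)
11^3 ≡ 41 (mod 43)
11^6 ≡ 4 (mod 43)
11^7 ≡ 1 (mod 43) ✓
So ord_43(11) = 7, hence |⟨11⟩| = 7.
The index is φ(43) / ord(11) = 42 / 7 = 6.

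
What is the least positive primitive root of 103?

φ(103) = 103 − 1 = 102 = 2 · 3 · 17.
g is a primitive root iff g^(102/q) ≢ 1 (mod 103) for each prime q ∈ {2, 3, 17}.
g = 2: 2^51 ≡ 1 — hits 1, so not a primitive root.
g = 3: 3^51 ≡ 102; 3^34 ≡ 1 — hits 1, so not a primitive root.
g = 4: 4^51 ≡ 1 — hits 1, so not a primitive root.
g = 5: 5^51 ≡ 102; 5^34 ≡ 56; 5^6 ≡ 72 — none is 1, so 5 is a primitive root.
So 5 is the smallest generator of (Z/103Z)^×.

5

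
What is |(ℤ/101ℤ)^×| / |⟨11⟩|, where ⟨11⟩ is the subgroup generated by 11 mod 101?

1

By Lagrange's theorem, ord_101(11) divides φ(101) = 101 − 1 = 100 = 2^2 · 5^2.
Divisors of 100: 1, 2, 4, 5, 10, 20, 25, 50, 100.
Compute 11^d (mod 101) for the divisors d until we hit 1:
11^1 ≡ 11 (mod 101)
11^2 ≡ 20 (mod 101)
11^4 ≡ 97 (mod 101)
11^5 ≡ 57 (mod 101)
11^10 ≡ 17 (mod 101)
11^20 ≡ 87 (mod 101)
11^25 ≡ 10 (mod 101)
11^50 ≡ 100 (mod 101)
11^100 ≡ 1 (mod 101) ✓
So ord_101(11) = 100, hence |⟨11⟩| = 100.
Index = |(Z/101Z)^×| / |⟨11⟩| = 100 / 100 = 1.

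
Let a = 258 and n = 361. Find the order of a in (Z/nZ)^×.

57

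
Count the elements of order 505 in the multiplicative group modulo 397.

0

φ(397) = 397 − 1 = 396 = 2^2 · 3^2 · 11.
Since (Z/397Z)^× is cyclic of order 396, the number of elements of order d is φ(d) when d | 396 and 0 otherwise.
Since 505 ∤ 396, the count is 0.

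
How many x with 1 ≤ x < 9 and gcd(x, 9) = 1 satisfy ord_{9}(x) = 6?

φ(9) = φ(3^2) = 3·(3−1) = 6 = 2 · 3.
(Z/9Z)^× is cyclic (|G| = 6); a cyclic group of order m has exactly φ(d) elements of each order d | m, and none otherwise.
6 = 2 · 3 divides 6, and φ(6) = 2.

2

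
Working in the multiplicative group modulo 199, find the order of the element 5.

33

By Lagrange's theorem, ord_199(5) divides φ(199) = 199 − 1 = 198 = 2 · 3^2 · 11.
Divisors of 198: 1, 2, 3, 6, 9, 11, 18, 22, 33, 66, 99, 198.
Check 5^d mod 199 for each divisor in increasing order:
5^1 ≡ 5
5^2 ≡ 25
5^3 ≡ 125
5^6 ≡ 103
5^9 ≡ 139
5^11 ≡ 92
5^18 ≡ 18
5^22 ≡ 106
5^33 ≡ 1
Therefore the multiplicative order of 5 modulo 199 is 33.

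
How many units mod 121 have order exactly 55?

40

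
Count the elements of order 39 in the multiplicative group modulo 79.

24

φ(79) = 79 − 1 = 78 = 2 · 3 · 13.
(Z/79Z)^× is cyclic (|G| = 78); a cyclic group of order m has exactly φ(d) elements of each order d | m, and none otherwise.
39 = 3 · 13 divides 78, and φ(39) = 24.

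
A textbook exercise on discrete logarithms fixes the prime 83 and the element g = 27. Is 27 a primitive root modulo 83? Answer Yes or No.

φ(83) = 83 − 1 = 82 = 2 · 41.
27 is a primitive root mod 83 iff 27^(φ(83)/q) ≢ 1 for every prime q | φ(83), i.e. q ∈ {2, 41}.
27^41 ≡ 1 (mod 83)  [q = 2: ≡ 1 ✗]
27^2 ≡ 65 (mod 83)  [q = 41: ≢ 1 ✓]
27^41 ≡ 1 shows ord(27) | 41, strictly less than φ(83); not a primitive root.

No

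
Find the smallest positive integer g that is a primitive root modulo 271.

6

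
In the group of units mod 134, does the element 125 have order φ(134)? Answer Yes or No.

φ(134) = φ(2)·φ(67) = 1·66 = 66 = 2 · 3 · 11.
An element g generates (Z/134Z)^× iff g^(66/q) ≢ 1 (mod 134) for each prime q ∈ {2, 3, 11}.
125^33 ≡ 133 (mod 134)  [q = 2: ≢ 1 ✓]
125^22 ≡ 1 (mod 134)  [q = 3: ≡ 1 ✗]
125^6 ≡ 131 (mod 134)  [q = 11: ≢ 1 ✓]
The check at q = 3 fails, so 125 generates a proper subgroup.

No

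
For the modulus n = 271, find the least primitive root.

φ(271) = 271 − 1 = 270 = 2 · 3^3 · 5.
Test candidates g = 2, 3, … against the prime factors q ∈ {2, 3, 5} of φ(271): g is a generator iff g^(270/q) ≢ 1 for every such q.
g = 2: 2^135 ≡ 1 — hits 1, so not a primitive root.
g = 3: 3^135 ≡ 270; 3^90 ≡ 1 — hits 1, so not a primitive root.
g = 4: 4^135 ≡ 1 — hits 1, so not a primitive root.
g = 5: 5^135 ≡ 1 — hits 1, so not a primitive root.
g = 6: 6^135 ≡ 270; 6^90 ≡ 242; 6^54 ≡ 10 — none is 1, so 6 is a primitive root.
The smallest primitive root modulo 271 is 6.

6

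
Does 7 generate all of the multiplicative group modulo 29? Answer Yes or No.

No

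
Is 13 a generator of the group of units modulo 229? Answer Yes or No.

No

φ(229) = 229 − 1 = 228 = 2^2 · 3 · 19.
An element g generates (Z/229Z)^× iff g^(228/q) ≢ 1 (mod 229) for each prime q ∈ {2, 3, 19}.
13^114 ≡ 228 (mod 229)  [q = 2: ≢ 1 ✓]
13^76 ≡ 1 (mod 229)  [q = 3: ≡ 1 ✗]
13^12 ≡ 61 (mod 229)  [q = 19: ≢ 1 ✓]
The check at q = 3 fails, so 13 generates a proper subgroup.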